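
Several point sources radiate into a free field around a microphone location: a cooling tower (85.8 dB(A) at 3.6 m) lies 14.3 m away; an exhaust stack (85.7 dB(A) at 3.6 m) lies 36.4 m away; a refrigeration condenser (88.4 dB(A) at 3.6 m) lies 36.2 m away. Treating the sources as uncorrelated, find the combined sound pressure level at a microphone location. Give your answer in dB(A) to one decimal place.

75.4 dB(A)

First find each source's level at the receiver (point-source: −20·log₁₀(r/r_ref)), then combine on an intensity basis.
cooling tower: 85.8 − 20·log₁₀(14.3/3.6) = 85.8 − 11.98 = 73.82 dB(A).
exhaust stack: 85.7 − 20·log₁₀(36.4/3.6) = 85.7 − 20.10 = 65.60 dB(A).
refrigeration condenser: 88.4 − 20·log₁₀(36.2/3.6) = 88.4 − 20.05 = 68.35 dB(A).
Σ 10^(L/10) = 3.457e+07 → L_total = 10·log₁₀(3.457e+07) = 75.39 dB(A).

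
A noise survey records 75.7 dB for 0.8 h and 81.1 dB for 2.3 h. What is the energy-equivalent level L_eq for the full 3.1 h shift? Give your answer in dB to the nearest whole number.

80 dB

L_eq = 10·log₁₀[(1/T)·Σ tᵢ·10^(Lᵢ/10)] with T = 3.1 h.
Σ tᵢ·10^(Lᵢ/10) = 0.8·10^(75.7/10) + 2.3·10^(81.1/10) = 3.260e+08.
L_eq = 10·log₁₀(3.260e+08/3.1) = 80.22 dB.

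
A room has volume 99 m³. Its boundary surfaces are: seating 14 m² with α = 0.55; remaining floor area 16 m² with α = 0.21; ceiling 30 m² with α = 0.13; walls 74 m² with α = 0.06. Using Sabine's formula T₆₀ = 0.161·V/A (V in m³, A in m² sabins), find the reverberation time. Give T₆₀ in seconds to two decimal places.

0.82 s

A = Σ Sᵢαᵢ = 14·0.55 + 16·0.21 + 30·0.13 + 74·0.06 = 19.40 m².
T₆₀ = 0.161·V/A = 0.161·99/19.40 = 0.822 s.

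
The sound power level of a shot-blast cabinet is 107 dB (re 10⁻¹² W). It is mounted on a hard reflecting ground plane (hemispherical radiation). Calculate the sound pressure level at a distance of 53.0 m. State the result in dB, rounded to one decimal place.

Free-field hemispherical radiation: L_p = L_w − 10·log₁₀(2π·r²), r = 53.0 m.
2π·r² = 1.765e+04 m², 10·log₁₀ of that is 42.467 dB.
L_p = 107 − 42.467 = 64.53 dB.

64.5 dB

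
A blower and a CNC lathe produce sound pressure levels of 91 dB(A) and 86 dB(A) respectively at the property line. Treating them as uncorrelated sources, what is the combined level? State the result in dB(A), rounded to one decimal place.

92.2 dB(A)

Incoherent sources combine by intensity addition: L_total = 10·log₁₀(Σ 10^(L_i/10)).
Σ 10^(L/10) = 10^(91/10) + 10^(86/10) = 1.657e+09.
L_total = 10·log₁₀(1.657e+09) = 92.19 dB(A).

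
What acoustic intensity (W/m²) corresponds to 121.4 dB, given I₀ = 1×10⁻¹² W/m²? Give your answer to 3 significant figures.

1.38 W/m²

I/I₀ = 10^(121.4/10) = 1.38e+12, so I = 1.38e+12 × 10⁻¹² W/m².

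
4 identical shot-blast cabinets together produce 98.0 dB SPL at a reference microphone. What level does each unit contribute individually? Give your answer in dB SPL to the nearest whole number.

92 dB SPL

Dividing the total intensity by 4 lowers the level by 10·log₁₀ 4 = 6.021 dB: L₁ = 98.0 − 6.021.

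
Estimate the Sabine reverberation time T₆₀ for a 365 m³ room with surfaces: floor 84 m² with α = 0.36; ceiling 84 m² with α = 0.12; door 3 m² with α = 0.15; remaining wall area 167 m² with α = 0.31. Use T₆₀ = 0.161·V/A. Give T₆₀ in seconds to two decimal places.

Total absorption A = 84·0.36 + 84·0.12 + 3·0.15 + 167·0.31 = 92.54 m² sabins.
T₆₀ = 0.161 × 365 / 92.54 = 0.635 s.

0.64 s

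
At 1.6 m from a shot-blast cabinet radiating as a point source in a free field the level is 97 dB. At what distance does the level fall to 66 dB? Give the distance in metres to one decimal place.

56.8 m

The 31.0 dB drop corresponds to a distance ratio of 10^(31.0/20) for a point source.
r₂ = 1.6·10^((97−66)/20) = 1.6·10^(31.0/20) = 56.77 m.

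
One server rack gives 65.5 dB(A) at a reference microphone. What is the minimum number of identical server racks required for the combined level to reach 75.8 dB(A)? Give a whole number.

Need L₁ + 10·log₁₀ N ≥ 75.8, i.e. log₁₀ N ≥ 1.03.
N ≥ 10^(10.3/10) = 10.715, so N = 11.

11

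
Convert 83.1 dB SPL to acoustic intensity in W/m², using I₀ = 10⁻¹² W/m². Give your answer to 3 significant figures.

I = I₀·10^(L/10) = 10⁻¹² × 10^(83.1/10) = 10^(-3.690).

0.000204 W/m²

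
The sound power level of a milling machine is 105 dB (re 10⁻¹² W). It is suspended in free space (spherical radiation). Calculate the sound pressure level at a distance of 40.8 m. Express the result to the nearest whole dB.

L_p = L_w − 10·log₁₀(4π·r²) with r = 40.8 m.
4π·r² = 2.092e+04 m², 10·log₁₀ of that is 43.205 dB.
L_p = 105 − 43.205 = 61.79 dB.

62 dB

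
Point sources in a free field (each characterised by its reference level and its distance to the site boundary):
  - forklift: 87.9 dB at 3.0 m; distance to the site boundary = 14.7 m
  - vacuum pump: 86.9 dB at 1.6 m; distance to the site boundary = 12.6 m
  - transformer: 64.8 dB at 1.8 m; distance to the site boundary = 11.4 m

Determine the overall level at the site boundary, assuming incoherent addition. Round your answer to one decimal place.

Apply inverse-square spreading to bring every level to the receiver, then sum 10^(L/10).
forklift: 87.9 − 20·log₁₀(14.7/3.0) = 87.9 − 13.80 = 74.10 dB.
vacuum pump: 86.9 − 20·log₁₀(12.6/1.6) = 86.9 − 17.93 = 68.97 dB.
transformer: 64.8 − 20·log₁₀(11.4/1.8) = 64.8 − 16.03 = 48.77 dB.
Σ 10^(L/10) = 3.365e+07 → L_total = 10·log₁₀(3.365e+07) = 75.27 dB.

75.3 dB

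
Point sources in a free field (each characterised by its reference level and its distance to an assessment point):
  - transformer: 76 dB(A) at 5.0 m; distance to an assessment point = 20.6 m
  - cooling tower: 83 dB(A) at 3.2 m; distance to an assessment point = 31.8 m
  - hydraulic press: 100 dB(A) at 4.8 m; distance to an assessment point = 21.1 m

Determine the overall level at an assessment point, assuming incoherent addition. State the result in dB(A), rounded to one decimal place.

First find each source's level at the receiver (point-source: −20·log₁₀(r/r_ref)), then combine on an intensity basis.
transformer: 76 − 20·log₁₀(20.6/5.0) = 76 − 12.30 = 63.70 dB(A).
cooling tower: 83 − 20·log₁₀(31.8/3.2) = 83 − 19.95 = 63.05 dB(A).
hydraulic press: 100 − 20·log₁₀(21.1/4.8) = 100 − 12.86 = 87.14 dB(A).
Σ 10^(L/10) = 5.219e+08 → L_total = 10·log₁₀(5.219e+08) = 87.18 dB(A).

87.2 dB(A)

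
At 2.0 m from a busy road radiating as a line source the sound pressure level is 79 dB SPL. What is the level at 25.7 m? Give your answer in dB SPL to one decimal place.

Line-source attenuation: ΔL = 10·log₁₀(r₂/r₁) = 10·log₁₀(25.7/2.0) = 11.089 dB.
L₂ = 79 − 10·log₁₀(25.7/2.0) = 79 − 11.089 = 67.91 dB SPL.

67.9 dB SPL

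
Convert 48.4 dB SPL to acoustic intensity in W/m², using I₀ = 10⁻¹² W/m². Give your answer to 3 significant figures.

6.92e-08 W/m²

L = 10·log₁₀(I/I₀) ⇒ I = I₀·10^(L/10) = 10⁻¹² × 10^4.84.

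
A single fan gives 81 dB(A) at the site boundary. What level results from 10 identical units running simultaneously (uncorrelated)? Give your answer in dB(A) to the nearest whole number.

L_total = L₁ + 10·log₁₀ N for N identical incoherent sources.
L_total = 81 + 10·log₁₀(10) = 81 + 10.000 = 91.00 dB(A).

91 dB(A)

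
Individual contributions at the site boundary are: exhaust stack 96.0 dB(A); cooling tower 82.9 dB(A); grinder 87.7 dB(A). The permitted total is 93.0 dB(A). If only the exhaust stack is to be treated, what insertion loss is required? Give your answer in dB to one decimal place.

5.2 dB

Everything except the exhaust stack sums to 10^(82.9/10) + 10^(87.7/10) = 7.838e+08 in linear terms, 88.94 dB(A).
The limit corresponds to 10^(93.0/10) = 1.995e+09; subtracting the fixed part leaves 1.211e+09 for the exhaust stack, i.e. 90.83 dB(A).
Required insertion loss = 96.0 − 90.83 = 5.17 dB.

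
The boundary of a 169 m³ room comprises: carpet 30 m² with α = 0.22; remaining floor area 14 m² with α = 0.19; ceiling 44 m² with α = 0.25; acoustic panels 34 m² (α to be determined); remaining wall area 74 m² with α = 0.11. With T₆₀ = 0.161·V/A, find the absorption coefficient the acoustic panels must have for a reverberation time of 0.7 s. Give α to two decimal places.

0.31

Required total absorption A = 0.161·169/0.7 = 38.87 m².
Absorption from the other surfaces = 30·0.22 + 14·0.19 + 44·0.25 + 74·0.11 = 28.40 m², so the acoustic panels must supply 10.47 m² over 34 m².
α = 10.47/34 = 0.308.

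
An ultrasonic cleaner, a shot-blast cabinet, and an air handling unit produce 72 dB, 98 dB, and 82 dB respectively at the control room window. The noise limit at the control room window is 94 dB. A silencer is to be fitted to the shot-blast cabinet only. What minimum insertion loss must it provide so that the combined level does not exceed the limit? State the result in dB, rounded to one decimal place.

The untreated sources together contribute 10^(72/10) + 10^(82/10) = 1.743e+08, i.e. 82.41 dB.
The limit corresponds to 10^(94/10) = 2.512e+09; subtracting the fixed part leaves 2.338e+09 for the shot-blast cabinet, i.e. 93.69 dB.
So the shot-blast cabinet must be reduced from 98 to 93.69 dB: IL = 4.31 dB.

4.3 dB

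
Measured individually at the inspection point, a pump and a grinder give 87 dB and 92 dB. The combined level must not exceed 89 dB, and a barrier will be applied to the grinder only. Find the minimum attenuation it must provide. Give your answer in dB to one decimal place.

Fixed contribution from the other source: Σ 10^(L/10) = 10^(87/10) = 5.012e+08 (87.00 dB).
To meet 89 dB overall, the treated grinder may contribute at most 10^(89/10) − 5.012e+08 = 2.931e+08, i.e. 84.67 dB.
Required insertion loss = 92 − 84.67 = 7.33 dB.

7.3 dB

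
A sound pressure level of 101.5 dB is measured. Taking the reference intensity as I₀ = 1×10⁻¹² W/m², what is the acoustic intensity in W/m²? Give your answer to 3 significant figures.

I/I₀ = 10^(101.5/10) = 1.413e+10, so I = 1.413e+10 × 10⁻¹² W/m².

0.0141 W/m²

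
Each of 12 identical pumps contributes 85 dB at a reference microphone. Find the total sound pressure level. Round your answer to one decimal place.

N identical incoherent sources raise the level by 10·log₁₀ N.
L_total = 85 + 10·log₁₀(12) = 85 + 10.792 = 95.79 dB.

95.8 dB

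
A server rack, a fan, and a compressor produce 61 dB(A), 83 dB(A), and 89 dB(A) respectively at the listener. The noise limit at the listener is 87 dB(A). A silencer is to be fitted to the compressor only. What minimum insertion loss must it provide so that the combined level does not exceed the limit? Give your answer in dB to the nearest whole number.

4 dB

The untreated sources together contribute 10^(61/10) + 10^(83/10) = 2.008e+08, i.e. 83.03 dB(A).
To meet 87 dB(A) overall, the treated compressor may contribute at most 10^(87/10) − 2.008e+08 = 3.004e+08, i.e. 84.78 dB(A).
So the compressor must be reduced from 89 to 84.78 dB(A): IL = 4.22 dB.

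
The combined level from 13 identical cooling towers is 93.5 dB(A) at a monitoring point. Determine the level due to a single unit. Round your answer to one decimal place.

Dividing the total intensity by 13 lowers the level by 10·log₁₀ 13 = 11.139 dB: L₁ = 93.5 − 11.139.

82.4 dB(A)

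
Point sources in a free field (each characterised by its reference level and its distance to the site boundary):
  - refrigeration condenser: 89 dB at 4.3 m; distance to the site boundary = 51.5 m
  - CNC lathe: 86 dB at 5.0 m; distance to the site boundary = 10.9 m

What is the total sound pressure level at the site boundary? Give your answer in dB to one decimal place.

79.5 dB

Propagate each source to the receiver with L = L_ref − 20·log₁₀(r/r_ref), then add intensities.
refrigeration condenser: 89 − 20·log₁₀(51.5/4.3) = 89 − 21.57 = 67.43 dB.
CNC lathe: 86 − 20·log₁₀(10.9/5.0) = 86 − 6.77 = 79.23 dB.
Σ 10^(L/10) = 8.931e+07 → L_total = 10·log₁₀(8.931e+07) = 79.51 dB.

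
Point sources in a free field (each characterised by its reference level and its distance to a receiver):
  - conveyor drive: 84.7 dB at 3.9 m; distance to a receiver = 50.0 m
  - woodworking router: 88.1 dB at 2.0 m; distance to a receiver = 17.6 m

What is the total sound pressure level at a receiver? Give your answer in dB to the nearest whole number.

Propagate each source to the receiver with L = L_ref − 20·log₁₀(r/r_ref), then add intensities.
conveyor drive: 84.7 − 20·log₁₀(50.0/3.9) = 84.7 − 22.16 = 62.54 dB.
woodworking router: 88.1 − 20·log₁₀(17.6/2.0) = 88.1 − 18.89 = 69.21 dB.
Σ 10^(L/10) = 1.013e+07 → L_total = 10·log₁₀(1.013e+07) = 70.06 dB.

70 dB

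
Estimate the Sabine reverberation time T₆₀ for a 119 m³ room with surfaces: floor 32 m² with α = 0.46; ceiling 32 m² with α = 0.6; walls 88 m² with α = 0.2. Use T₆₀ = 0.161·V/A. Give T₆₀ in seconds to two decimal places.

0.37 s

A = Σ Sᵢαᵢ = 32·0.46 + 32·0.6 + 88·0.2 = 51.52 m².
T₆₀ = 0.161 × 119 / 51.52 = 0.372 s.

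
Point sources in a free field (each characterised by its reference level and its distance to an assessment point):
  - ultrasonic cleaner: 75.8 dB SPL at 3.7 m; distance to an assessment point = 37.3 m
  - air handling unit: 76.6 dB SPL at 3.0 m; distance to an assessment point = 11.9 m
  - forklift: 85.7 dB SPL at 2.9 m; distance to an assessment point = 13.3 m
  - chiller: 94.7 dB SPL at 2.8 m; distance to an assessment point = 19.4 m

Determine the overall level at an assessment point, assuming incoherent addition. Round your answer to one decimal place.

Propagate each source to the receiver with L = L_ref − 20·log₁₀(r/r_ref), then add intensities.
ultrasonic cleaner: 75.8 − 20·log₁₀(37.3/3.7) = 75.8 − 20.07 = 55.73 dB SPL.
air handling unit: 76.6 − 20·log₁₀(11.9/3.0) = 76.6 − 11.97 = 64.63 dB SPL.
forklift: 85.7 − 20·log₁₀(13.3/2.9) = 85.7 − 13.23 = 72.47 dB SPL.
chiller: 94.7 − 20·log₁₀(19.4/2.8) = 94.7 − 16.81 = 77.89 dB SPL.
Σ 10^(L/10) = 8.242e+07 → L_total = 10·log₁₀(8.242e+07) = 79.16 dB SPL.

79.2 dB SPL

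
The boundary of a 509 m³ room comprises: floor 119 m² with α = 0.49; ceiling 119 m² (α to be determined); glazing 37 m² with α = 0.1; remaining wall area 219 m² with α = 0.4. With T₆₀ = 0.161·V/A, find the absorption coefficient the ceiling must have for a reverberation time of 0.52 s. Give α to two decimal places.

From T₆₀ = 0.161·V/A, the target T₆₀ = 0.52 s needs A = 0.161·509/0.52 = 157.59 m².
Absorption from the other surfaces = 119·0.49 + 37·0.1 + 219·0.4 = 149.61 m², so the ceiling must supply 7.98 m² over 119 m².
α = 7.98/119 = 0.067.

0.07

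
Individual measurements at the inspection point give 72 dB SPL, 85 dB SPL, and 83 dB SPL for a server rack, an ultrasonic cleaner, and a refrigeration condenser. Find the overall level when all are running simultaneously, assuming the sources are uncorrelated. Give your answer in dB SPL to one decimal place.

87.3 dB SPL

Incoherent sources combine by intensity addition: L_total = 10·log₁₀(Σ 10^(L_i/10)).
Σ 10^(L/10) = 10^(72/10) + 10^(85/10) + 10^(83/10) = 5.316e+08.
L_total = 10·log₁₀(5.316e+08) = 87.26 dB SPL.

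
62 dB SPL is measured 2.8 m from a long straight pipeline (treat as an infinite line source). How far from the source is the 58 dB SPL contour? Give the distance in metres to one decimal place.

Line-source spreading drops the level by 10·log₁₀(r₂/r₁); inverting, r₂/r₁ = 10^(ΔL/10).
r₂ = 2.8·10^((62−58)/10) = 2.8·10^(4.0/10) = 7.03 m.

7.0 m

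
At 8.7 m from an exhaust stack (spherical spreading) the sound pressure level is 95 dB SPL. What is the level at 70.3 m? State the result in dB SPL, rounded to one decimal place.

Spherical spreading from a point source gives a 20·log₁₀(r₂/r₁) drop.
L₂ = 95 − 20·log₁₀(70.3/8.7) = 95 − 18.149 = 76.85 dB SPL.

76.9 dB SPL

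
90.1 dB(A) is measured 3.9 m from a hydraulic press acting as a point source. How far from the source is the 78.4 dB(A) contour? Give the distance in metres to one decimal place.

15.0 m

Point-source spreading drops the level by 20·log₁₀(r₂/r₁); inverting, r₂/r₁ = 10^(ΔL/20).
r₂ = 3.9·10^((90.1−78.4)/20) = 3.9·10^(11.7/20) = 15.00 m.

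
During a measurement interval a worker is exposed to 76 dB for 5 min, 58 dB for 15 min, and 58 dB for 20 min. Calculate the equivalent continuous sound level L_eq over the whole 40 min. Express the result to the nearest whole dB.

The energy average is taken in the linear domain: L_eq = 10·log₁₀[(Σ tᵢ·10^(Lᵢ/10))/T], T = 40 min.
Σ tᵢ·10^(Lᵢ/10) = 5·10^(76/10) + 15·10^(58/10) + 20·10^(58/10) = 2.211e+08.
L_eq = 10·log₁₀(2.211e+08/40) = 67.43 dB.

67 dB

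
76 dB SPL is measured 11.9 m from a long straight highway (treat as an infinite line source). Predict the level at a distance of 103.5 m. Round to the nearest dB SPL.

Line-source attenuation: ΔL = 10·log₁₀(r₂/r₁) = 10·log₁₀(103.5/11.9) = 9.394 dB.
L₂ = 76 − 10·log₁₀(103.5/11.9) = 76 − 9.394 = 66.61 dB SPL.

67 dB SPL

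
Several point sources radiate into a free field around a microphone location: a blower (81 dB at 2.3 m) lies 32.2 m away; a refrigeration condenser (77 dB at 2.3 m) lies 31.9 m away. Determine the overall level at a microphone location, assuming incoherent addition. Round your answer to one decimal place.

59.6 dB

Apply inverse-square spreading to bring every level to the receiver, then sum 10^(L/10).
blower: 81 − 20·log₁₀(32.2/2.3) = 81 − 22.92 = 58.08 dB.
refrigeration condenser: 77 − 20·log₁₀(31.9/2.3) = 77 − 22.84 = 54.16 dB.
Σ 10^(L/10) = 9.028e+05 → L_total = 10·log₁₀(9.028e+05) = 59.56 dB.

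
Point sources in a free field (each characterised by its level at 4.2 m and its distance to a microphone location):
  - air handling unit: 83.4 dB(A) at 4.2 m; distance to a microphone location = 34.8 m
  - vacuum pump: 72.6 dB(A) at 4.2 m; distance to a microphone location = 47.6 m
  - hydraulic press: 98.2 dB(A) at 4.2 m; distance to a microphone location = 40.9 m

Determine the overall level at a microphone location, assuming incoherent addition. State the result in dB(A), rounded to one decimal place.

Propagate each source to the receiver with L = L_ref − 20·log₁₀(r/r_ref), then add intensities.
air handling unit: 83.4 − 20·log₁₀(34.8/4.2) = 83.4 − 18.37 = 65.03 dB(A).
vacuum pump: 72.6 − 20·log₁₀(47.6/4.2) = 72.6 − 21.09 = 51.51 dB(A).
hydraulic press: 98.2 − 20·log₁₀(40.9/4.2) = 98.2 − 19.77 = 78.43 dB(A).
Σ 10^(L/10) = 7.300e+07 → L_total = 10·log₁₀(7.300e+07) = 78.63 dB(A).

78.6 dB(A)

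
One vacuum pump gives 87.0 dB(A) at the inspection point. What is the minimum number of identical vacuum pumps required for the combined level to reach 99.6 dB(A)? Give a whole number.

The shortfall is 99.6 − 87.0 = 12.6 dB, and N units add 10·log₁₀ N, so need 10·log₁₀ N ≥ 12.6.
N ≥ 10^(12.6/10) = 18.197, so N = 19.

19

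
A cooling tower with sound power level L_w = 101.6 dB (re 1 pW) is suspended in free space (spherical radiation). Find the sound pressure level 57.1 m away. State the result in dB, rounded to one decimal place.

55.5 dB

Free-field spherical radiation: L_p = L_w − 10·log₁₀(4π·r²), r = 57.1 m.
4π·r² = 4.097e+04 m², 10·log₁₀ of that is 46.125 dB.
L_p = 101.6 − 46.125 = 55.48 dB.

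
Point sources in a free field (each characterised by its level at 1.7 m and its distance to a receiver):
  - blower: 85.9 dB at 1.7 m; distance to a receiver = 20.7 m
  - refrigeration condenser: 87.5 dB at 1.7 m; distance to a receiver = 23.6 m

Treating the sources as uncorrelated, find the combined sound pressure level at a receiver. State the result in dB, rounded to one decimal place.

Propagate each source to the receiver with L = L_ref − 20·log₁₀(r/r_ref), then add intensities.
blower: 85.9 − 20·log₁₀(20.7/1.7) = 85.9 − 21.71 = 64.19 dB.
refrigeration condenser: 87.5 − 20·log₁₀(23.6/1.7) = 87.5 − 22.85 = 64.65 dB.
Σ 10^(L/10) = 5.542e+06 → L_total = 10·log₁₀(5.542e+06) = 67.44 dB.

67.4 dB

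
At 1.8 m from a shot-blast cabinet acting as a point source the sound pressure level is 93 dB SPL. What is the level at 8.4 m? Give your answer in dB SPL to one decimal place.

Spherical spreading from a point source gives a 20·log₁₀(r₂/r₁) drop.
L₂ = 93 − 20·log₁₀(8.4/1.8) = 93 − 13.380 = 79.62 dB SPL.

79.6 dB SPL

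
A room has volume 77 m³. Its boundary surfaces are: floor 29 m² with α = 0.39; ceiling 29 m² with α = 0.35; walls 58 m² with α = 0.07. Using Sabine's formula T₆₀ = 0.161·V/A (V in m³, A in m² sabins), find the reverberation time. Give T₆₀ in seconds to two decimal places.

A = Σ Sᵢαᵢ = 29·0.39 + 29·0.35 + 58·0.07 = 25.52 m².
T₆₀ = 0.161 × 77 / 25.52 = 0.486 s.

0.49 s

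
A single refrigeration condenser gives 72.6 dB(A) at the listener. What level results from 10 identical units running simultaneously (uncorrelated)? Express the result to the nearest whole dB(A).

83 dB(A)

L_total = L₁ + 10·log₁₀ N for N identical incoherent sources.
L_total = 72.6 + 10·log₁₀(10) = 72.6 + 10.000 = 82.60 dB(A).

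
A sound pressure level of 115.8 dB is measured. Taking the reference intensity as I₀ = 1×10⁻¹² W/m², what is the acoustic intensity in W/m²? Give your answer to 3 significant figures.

L = 10·log₁₀(I/I₀) ⇒ I = I₀·10^(L/10) = 10⁻¹² × 10^11.58.

0.380 W/m²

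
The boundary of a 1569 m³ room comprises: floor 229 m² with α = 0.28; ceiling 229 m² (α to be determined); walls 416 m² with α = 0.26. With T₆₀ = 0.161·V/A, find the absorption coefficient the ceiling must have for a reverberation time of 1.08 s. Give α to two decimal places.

0.27

From T₆₀ = 0.161·V/A, the target T₆₀ = 1.08 s needs A = 0.161·1569/1.08 = 233.90 m².
Absorption from the other surfaces = 229·0.28 + 416·0.26 = 172.28 m², so the ceiling must supply 61.62 m² over 229 m².
α = 61.62/229 = 0.269.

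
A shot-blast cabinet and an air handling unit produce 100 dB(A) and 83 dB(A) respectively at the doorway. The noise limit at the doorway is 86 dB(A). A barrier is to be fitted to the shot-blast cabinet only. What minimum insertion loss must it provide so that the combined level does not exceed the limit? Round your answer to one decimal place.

17.0 dB

Fixed contribution from the other source: Σ 10^(L/10) = 10^(83/10) = 1.995e+08 (83.00 dB(A)).
To meet 86 dB(A) overall, the treated shot-blast cabinet may contribute at most 10^(86/10) − 1.995e+08 = 1.986e+08, i.e. 82.98 dB(A).
So the shot-blast cabinet must be reduced from 100 to 82.98 dB(A): IL = 17.02 dB.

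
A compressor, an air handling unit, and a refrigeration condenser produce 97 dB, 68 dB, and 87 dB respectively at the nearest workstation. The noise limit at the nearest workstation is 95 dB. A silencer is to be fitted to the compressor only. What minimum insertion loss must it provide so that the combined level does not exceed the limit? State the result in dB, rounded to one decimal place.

Everything except the compressor sums to 10^(68/10) + 10^(87/10) = 5.075e+08 in linear terms, 87.05 dB.
The limit corresponds to 10^(95/10) = 3.162e+09; subtracting the fixed part leaves 2.655e+09 for the compressor, i.e. 94.24 dB.
Required insertion loss = 97 − 94.24 = 2.76 dB.

2.8 dB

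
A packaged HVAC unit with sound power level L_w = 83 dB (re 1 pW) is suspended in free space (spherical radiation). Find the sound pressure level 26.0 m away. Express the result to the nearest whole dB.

44 dB

L_p = L_w − 10·log₁₀(4π·r²) with r = 26.0 m.
4π·r² = 8495 m², 10·log₁₀ of that is 39.292 dB.
L_p = 83 − 39.292 = 43.71 dB.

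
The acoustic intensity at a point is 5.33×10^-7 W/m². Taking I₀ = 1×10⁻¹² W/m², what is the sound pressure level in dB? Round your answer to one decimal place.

57.3 dB

L = 10·log₁₀(I/I₀) = 10·log₁₀(5.33×10^-7/10⁻¹²) = 10·log₁₀(5.33×10^5).
L = 10·(0.7267 + 5) = 57.27 dB.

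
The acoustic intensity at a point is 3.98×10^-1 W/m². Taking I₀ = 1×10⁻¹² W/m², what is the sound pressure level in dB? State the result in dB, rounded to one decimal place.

Dividing by I₀ shifts the exponent by 12: I/I₀ = 3.98×10^11.
L = 10·(0.5999 + 11) = 116.00 dB.

116.0 dB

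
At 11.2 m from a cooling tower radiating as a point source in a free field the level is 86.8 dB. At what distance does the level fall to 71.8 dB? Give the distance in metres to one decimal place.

The 15.0 dB drop corresponds to a distance ratio of 10^(15.0/20) for a point source.
r₂ = 11.2·10^((86.8−71.8)/20) = 11.2·10^(15.0/20) = 62.98 m.

63.0 m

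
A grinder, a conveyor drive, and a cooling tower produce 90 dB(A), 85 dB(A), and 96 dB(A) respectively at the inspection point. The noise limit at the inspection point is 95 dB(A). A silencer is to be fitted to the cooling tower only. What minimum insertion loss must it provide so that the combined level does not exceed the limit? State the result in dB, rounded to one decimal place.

Fixed contribution from the other sources: Σ 10^(L/10) = 10^(90/10) + 10^(85/10) = 1.316e+09 (91.19 dB(A)).
To meet 95 dB(A) overall, the treated cooling tower may contribute at most 10^(95/10) − 1.316e+09 = 1.846e+09, i.e. 92.66 dB(A).
Required insertion loss = 96 − 92.66 = 3.34 dB.

3.3 dB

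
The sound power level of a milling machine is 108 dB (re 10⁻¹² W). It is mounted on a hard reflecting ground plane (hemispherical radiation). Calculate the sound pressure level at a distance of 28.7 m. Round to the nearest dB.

71 dB

The power spreads over a hemisphere of area 2π·r², so L_p = L_w − 10·log₁₀(2π·r²).
2π·r² = 5175 m², 10·log₁₀ of that is 37.139 dB.
L_p = 108 − 37.139 = 70.86 dB.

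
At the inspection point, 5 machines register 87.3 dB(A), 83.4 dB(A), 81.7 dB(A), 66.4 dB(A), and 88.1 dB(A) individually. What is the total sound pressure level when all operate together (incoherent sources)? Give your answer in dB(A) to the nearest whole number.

92 dB(A)

Incoherent sources combine by intensity addition: L_total = 10·log₁₀(Σ 10^(L_i/10)).
Σ 10^(L/10) = 10^(87.3/10) + 10^(83.4/10) + 10^(81.7/10) + 10^(66.4/10) + 10^(88.1/10) = 1.554e+09.
L_total = 10·log₁₀(1.554e+09) = 91.91 dB(A).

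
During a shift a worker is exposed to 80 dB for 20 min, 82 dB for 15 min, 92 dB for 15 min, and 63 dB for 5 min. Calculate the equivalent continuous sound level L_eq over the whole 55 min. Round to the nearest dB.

87 dB

The energy average is taken in the linear domain: L_eq = 10·log₁₀[(Σ tᵢ·10^(Lᵢ/10))/T], T = 55 min.
Σ tᵢ·10^(Lᵢ/10) = 20·10^(80/10) + 15·10^(82/10) + 15·10^(92/10) + 5·10^(63/10) = 2.816e+10.
L_eq = 10·log₁₀(2.816e+10/55) = 87.09 dB.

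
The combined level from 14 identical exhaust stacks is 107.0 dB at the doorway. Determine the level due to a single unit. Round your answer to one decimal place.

14 equal contributions raise the level by 10·log₁₀ 14 = 11.461 dB, so each unit alone gives 107.0 − 11.461.

95.5 dB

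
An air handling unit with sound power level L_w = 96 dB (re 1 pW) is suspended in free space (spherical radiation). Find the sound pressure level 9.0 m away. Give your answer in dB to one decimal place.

65.9 dB

The power spreads over a sphere of area 4π·r², so L_p = L_w − 10·log₁₀(4π·r²).
4π·r² = 1018 m², 10·log₁₀ of that is 30.077 dB.
L_p = 96 − 30.077 = 65.92 dB.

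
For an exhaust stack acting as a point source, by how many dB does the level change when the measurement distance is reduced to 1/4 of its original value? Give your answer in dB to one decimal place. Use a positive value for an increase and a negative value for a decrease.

+12.0 dB

A point source loses 6 dB per doubling of distance; generally ΔL = −20·log₁₀(r₂/r₁).
ΔL = −20·log₁₀(0.25) = +12.04 dB.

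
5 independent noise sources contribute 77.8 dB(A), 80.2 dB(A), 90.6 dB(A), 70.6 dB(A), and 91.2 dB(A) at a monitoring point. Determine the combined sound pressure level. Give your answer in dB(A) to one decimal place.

94.2 dB(A)

Incoherent sources combine by intensity addition: L_total = 10·log₁₀(Σ 10^(L_i/10)).
Σ 10^(L/10) = 10^(77.8/10) + 10^(80.2/10) + 10^(90.6/10) + 10^(70.6/10) + 10^(91.2/10) = 2.643e+09.
L_total = 10·log₁₀(2.643e+09) = 94.22 dB(A).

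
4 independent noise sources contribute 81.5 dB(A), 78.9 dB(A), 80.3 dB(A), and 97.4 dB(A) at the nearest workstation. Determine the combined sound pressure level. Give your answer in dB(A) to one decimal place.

97.7 dB(A)

For uncorrelated sources the intensities add, so convert each level to linear form, sum, and take 10·log₁₀ of the total.
Σ 10^(L/10) = 10^(81.5/10) + 10^(78.9/10) + 10^(80.3/10) + 10^(97.4/10) = 5.821e+09.
L_total = 10·log₁₀(5.821e+09) = 97.65 dB(A).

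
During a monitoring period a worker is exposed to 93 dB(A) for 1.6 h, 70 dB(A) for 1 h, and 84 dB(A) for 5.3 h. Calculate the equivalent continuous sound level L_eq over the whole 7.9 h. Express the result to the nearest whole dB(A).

Weight each interval's intensity by its duration and average over T = 7.9 h:
Σ tᵢ·10^(Lᵢ/10) = 1.6·10^(93/10) + 1·10^(70/10) + 5.3·10^(84/10) = 4.534e+09.
L_eq = 10·log₁₀(4.534e+09/7.9) = 87.59 dB(A).

88 dB(A)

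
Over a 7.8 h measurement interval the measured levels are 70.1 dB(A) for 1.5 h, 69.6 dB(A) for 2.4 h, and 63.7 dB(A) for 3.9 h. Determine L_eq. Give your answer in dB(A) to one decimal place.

The energy average is taken in the linear domain: L_eq = 10·log₁₀[(Σ tᵢ·10^(Lᵢ/10))/T], T = 7.8 h.
Σ tᵢ·10^(Lᵢ/10) = 1.5·10^(70.1/10) + 2.4·10^(69.6/10) + 3.9·10^(63.7/10) = 4.638e+07.
L_eq = 10·log₁₀(4.638e+07/7.8) = 67.74 dB(A).

67.7 dB(A)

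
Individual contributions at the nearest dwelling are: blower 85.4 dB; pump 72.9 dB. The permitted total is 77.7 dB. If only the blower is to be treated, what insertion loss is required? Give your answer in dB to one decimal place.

The untreated sources together contribute 10^(72.9/10) = 1.950e+07, i.e. 72.90 dB.
The limit corresponds to 10^(77.7/10) = 5.888e+07; subtracting the fixed part leaves 3.939e+07 for the blower, i.e. 75.95 dB.
Required insertion loss = 85.4 − 75.95 = 9.45 dB.

9.4 dB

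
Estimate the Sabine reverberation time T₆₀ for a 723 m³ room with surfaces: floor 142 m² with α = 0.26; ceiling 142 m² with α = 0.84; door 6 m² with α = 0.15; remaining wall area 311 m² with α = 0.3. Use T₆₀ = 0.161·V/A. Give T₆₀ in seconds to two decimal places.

0.46 s

Total absorption A = 142·0.26 + 142·0.84 + 6·0.15 + 311·0.3 = 250.40 m² sabins.
T₆₀ = 0.161 × 723 / 250.40 = 0.465 s.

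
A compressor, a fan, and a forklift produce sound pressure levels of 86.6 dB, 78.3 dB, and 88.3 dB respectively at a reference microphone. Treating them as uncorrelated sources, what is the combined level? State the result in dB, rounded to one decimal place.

90.8 dB

For uncorrelated sources the intensities add, so convert each level to linear form, sum, and take 10·log₁₀ of the total.
Σ 10^(L/10) = 10^(86.6/10) + 10^(78.3/10) + 10^(88.3/10) = 1.201e+09.
L_total = 10·log₁₀(1.201e+09) = 90.79 dB.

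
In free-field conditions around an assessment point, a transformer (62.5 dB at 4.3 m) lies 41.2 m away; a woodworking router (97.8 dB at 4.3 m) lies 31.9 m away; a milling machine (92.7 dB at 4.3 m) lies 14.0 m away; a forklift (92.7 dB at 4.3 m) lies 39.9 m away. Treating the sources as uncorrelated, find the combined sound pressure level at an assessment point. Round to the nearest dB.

Propagate each source to the receiver with L = L_ref − 20·log₁₀(r/r_ref), then add intensities.
transformer: 62.5 − 20·log₁₀(41.2/4.3) = 62.5 − 19.63 = 42.87 dB.
woodworking router: 97.8 − 20·log₁₀(31.9/4.3) = 97.8 − 17.41 = 80.39 dB.
milling machine: 92.7 − 20·log₁₀(14.0/4.3) = 92.7 − 10.25 = 82.45 dB.
forklift: 92.7 − 20·log₁₀(39.9/4.3) = 92.7 − 19.35 = 73.35 dB.
Σ 10^(L/10) = 3.068e+08 → L_total = 10·log₁₀(3.068e+08) = 84.87 dB.

85 dB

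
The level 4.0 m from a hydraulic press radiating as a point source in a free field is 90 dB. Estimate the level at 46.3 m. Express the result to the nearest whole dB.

Spherical spreading from a point source gives a 20·log₁₀(r₂/r₁) drop.
L₂ = 90 − 20·log₁₀(46.3/4.0) = 90 − 21.270 = 68.73 dB.

69 dB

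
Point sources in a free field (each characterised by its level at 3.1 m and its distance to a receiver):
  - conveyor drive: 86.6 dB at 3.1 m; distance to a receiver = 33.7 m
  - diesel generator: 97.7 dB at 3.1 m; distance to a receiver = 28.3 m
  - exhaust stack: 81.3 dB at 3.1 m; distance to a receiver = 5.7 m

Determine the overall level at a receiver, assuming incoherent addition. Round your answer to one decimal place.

80.6 dB

First find each source's level at the receiver (point-source: −20·log₁₀(r/r_ref)), then combine on an intensity basis.
conveyor drive: 86.6 − 20·log₁₀(33.7/3.1) = 86.6 − 20.73 = 65.87 dB.
diesel generator: 97.7 − 20·log₁₀(28.3/3.1) = 97.7 − 19.21 = 78.49 dB.
exhaust stack: 81.3 − 20·log₁₀(5.7/3.1) = 81.3 − 5.29 = 76.01 dB.
Σ 10^(L/10) = 1.144e+08 → L_total = 10·log₁₀(1.144e+08) = 80.59 dB.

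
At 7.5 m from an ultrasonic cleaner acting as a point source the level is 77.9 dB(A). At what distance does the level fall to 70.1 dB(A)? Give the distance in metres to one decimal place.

18.4 m

For a point source L₁ − L₂ = 20·log₁₀(r₂/r₁), so r₂ = r₁·10^((L₁−L₂)/20).
r₂ = 7.5·10^((77.9−70.1)/20) = 7.5·10^(7.8/20) = 18.41 m.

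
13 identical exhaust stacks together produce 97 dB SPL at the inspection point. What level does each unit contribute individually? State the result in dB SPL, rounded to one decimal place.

85.9 dB SPL

For N identical incoherent sources L_total = L₁ + 10·log₁₀ N, so L₁ = 97 − 10·log₁₀(13) = 97 − 11.139.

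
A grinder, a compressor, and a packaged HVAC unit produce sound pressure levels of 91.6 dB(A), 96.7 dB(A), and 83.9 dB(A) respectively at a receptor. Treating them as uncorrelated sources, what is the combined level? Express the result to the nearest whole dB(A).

Incoherent sources combine by intensity addition: L_total = 10·log₁₀(Σ 10^(L_i/10)).
Σ 10^(L/10) = 10^(91.6/10) + 10^(96.7/10) + 10^(83.9/10) = 6.368e+09.
L_total = 10·log₁₀(6.368e+09) = 98.04 dB(A).

98 dB(A)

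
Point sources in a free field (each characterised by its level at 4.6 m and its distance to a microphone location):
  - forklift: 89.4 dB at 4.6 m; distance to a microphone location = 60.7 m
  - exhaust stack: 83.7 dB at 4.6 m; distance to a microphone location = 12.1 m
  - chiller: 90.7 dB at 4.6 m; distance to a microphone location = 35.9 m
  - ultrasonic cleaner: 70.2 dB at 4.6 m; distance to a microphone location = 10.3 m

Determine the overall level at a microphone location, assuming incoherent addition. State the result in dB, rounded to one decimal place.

77.8 dB

Propagate each source to the receiver with L = L_ref − 20·log₁₀(r/r_ref), then add intensities.
forklift: 89.4 − 20·log₁₀(60.7/4.6) = 89.4 − 22.41 = 66.99 dB.
exhaust stack: 83.7 − 20·log₁₀(12.1/4.6) = 83.7 − 8.40 = 75.30 dB.
chiller: 90.7 − 20·log₁₀(35.9/4.6) = 90.7 − 17.85 = 72.85 dB.
ultrasonic cleaner: 70.2 − 20·log₁₀(10.3/4.6) = 70.2 − 7.00 = 63.20 dB.
Σ 10^(L/10) = 6.026e+07 → L_total = 10·log₁₀(6.026e+07) = 77.80 dB.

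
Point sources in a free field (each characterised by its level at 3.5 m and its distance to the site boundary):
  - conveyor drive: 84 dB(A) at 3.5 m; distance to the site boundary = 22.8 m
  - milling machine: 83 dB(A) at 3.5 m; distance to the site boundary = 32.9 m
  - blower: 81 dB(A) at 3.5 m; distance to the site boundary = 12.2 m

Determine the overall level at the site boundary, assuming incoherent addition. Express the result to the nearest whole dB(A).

73 dB(A)

Propagate each source to the receiver with L = L_ref − 20·log₁₀(r/r_ref), then add intensities.
conveyor drive: 84 − 20·log₁₀(22.8/3.5) = 84 − 16.28 = 67.72 dB(A).
milling machine: 83 − 20·log₁₀(32.9/3.5) = 83 − 19.46 = 63.54 dB(A).
blower: 81 − 20·log₁₀(12.2/3.5) = 81 − 10.85 = 70.15 dB(A).
Σ 10^(L/10) = 1.854e+07 → L_total = 10·log₁₀(1.854e+07) = 72.68 dB(A).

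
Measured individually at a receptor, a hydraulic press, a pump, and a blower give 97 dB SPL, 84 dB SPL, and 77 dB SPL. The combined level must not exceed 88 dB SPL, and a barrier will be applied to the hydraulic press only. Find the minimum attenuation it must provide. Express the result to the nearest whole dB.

12 dB

Fixed contribution from the other sources: Σ 10^(L/10) = 10^(84/10) + 10^(77/10) = 3.013e+08 (84.79 dB SPL).
To meet 88 dB SPL overall, the treated hydraulic press may contribute at most 10^(88/10) − 3.013e+08 = 3.296e+08, i.e. 85.18 dB SPL.
Required insertion loss = 97 − 85.18 = 11.82 dB.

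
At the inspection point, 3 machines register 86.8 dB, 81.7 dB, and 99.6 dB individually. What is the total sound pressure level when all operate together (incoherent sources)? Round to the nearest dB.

100 dB

For uncorrelated sources the intensities add, so convert each level to linear form, sum, and take 10·log₁₀ of the total.
Σ 10^(L/10) = 10^(86.8/10) + 10^(81.7/10) + 10^(99.6/10) = 9.747e+09.
L_total = 10·log₁₀(9.747e+09) = 99.89 dB.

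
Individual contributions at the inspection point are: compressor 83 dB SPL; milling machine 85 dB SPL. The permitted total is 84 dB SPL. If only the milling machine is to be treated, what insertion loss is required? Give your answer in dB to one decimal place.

7.9 dB

Everything except the milling machine sums to 10^(83/10) = 1.995e+08 in linear terms, 83.00 dB SPL.
To meet 84 dB SPL overall, the treated milling machine may contribute at most 10^(84/10) − 1.995e+08 = 5.166e+07, i.e. 77.13 dB SPL.
Required insertion loss = 85 − 77.13 = 7.87 dB.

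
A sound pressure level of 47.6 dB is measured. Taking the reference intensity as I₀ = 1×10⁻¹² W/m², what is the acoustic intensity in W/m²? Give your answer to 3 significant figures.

L = 10·log₁₀(I/I₀) ⇒ I = I₀·10^(L/10) = 10⁻¹² × 10^4.76.

5.75e-08 W/m²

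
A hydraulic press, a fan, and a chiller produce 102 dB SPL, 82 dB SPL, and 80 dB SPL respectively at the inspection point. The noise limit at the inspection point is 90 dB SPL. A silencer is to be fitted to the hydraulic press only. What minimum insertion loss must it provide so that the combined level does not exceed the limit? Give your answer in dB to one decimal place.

Everything except the hydraulic press sums to 10^(82/10) + 10^(80/10) = 2.585e+08 in linear terms, 84.12 dB SPL.
The limit corresponds to 10^(90/10) = 1.000e+09; subtracting the fixed part leaves 7.415e+08 for the hydraulic press, i.e. 88.70 dB SPL.
So the hydraulic press must be reduced from 102 to 88.70 dB SPL: IL = 13.30 dB.

13.3 dB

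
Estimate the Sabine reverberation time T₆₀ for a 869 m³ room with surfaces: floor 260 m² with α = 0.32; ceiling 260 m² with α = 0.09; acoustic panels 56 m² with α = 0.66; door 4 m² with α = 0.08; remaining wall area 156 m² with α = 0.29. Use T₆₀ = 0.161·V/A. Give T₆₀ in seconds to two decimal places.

0.74 s

Summing Sᵢαᵢ: 260·0.32 + 260·0.09 + 56·0.66 + 4·0.08 + 156·0.29 = 189.12 m².
T₆₀ = 0.161·V/A = 0.161·869/189.12 = 0.740 s.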